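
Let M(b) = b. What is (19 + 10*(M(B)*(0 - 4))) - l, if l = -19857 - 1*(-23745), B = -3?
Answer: -3749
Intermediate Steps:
l = 3888 (l = -19857 + 23745 = 3888)
(19 + 10*(M(B)*(0 - 4))) - l = (19 + 10*(-3*(0 - 4))) - 1*3888 = (19 + 10*(-3*(-4))) - 3888 = (19 + 10*12) - 3888 = (19 + 120) - 3888 = 139 - 3888 = -3749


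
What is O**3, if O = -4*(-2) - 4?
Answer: 64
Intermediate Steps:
O = 4 (O = 8 - 4 = 4)
O**3 = 4**3 = 64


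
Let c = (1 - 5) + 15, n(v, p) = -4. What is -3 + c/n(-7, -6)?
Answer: -23/4 ≈ -5.7500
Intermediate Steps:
c = 11 (c = -4 + 15 = 11)
-3 + c/n(-7, -6) = -3 + 11/(-4) = -3 - 1/4*11 = -3 - 11/4 = -23/4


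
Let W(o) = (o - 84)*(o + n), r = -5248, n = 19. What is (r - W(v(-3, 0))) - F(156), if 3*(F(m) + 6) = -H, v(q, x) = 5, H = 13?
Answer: -10025/3 ≈ -3341.7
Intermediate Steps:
W(o) = (-84 + o)*(19 + o) (W(o) = (o - 84)*(o + 19) = (-84 + o)*(19 + o))
F(m) = -31/3 (F(m) = -6 + (-1*13)/3 = -6 + (⅓)*(-13) = -6 - 13/3 = -31/3)
(r - W(v(-3, 0))) - F(156) = (-5248 - (-1596 + 5² - 65*5)) - 1*(-31/3) = (-5248 - (-1596 + 25 - 325)) + 31/3 = (-5248 - 1*(-1896)) + 31/3 = (-5248 + 1896) + 31/3 = -3352 + 31/3 = -10025/3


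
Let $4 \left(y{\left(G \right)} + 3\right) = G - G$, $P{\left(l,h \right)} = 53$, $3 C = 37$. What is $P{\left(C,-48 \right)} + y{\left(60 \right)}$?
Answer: $50$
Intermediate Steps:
$C = \frac{37}{3}$ ($C = \frac{1}{3} \cdot 37 = \frac{37}{3} \approx 12.333$)
$y{\left(G \right)} = -3$ ($y{\left(G \right)} = -3 + \frac{G - G}{4} = -3 + \frac{1}{4} \cdot 0 = -3 + 0 = -3$)
$P{\left(C,-48 \right)} + y{\left(60 \right)} = 53 - 3 = 50$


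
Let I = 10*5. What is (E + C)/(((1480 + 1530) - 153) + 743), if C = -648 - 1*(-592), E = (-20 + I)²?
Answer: 211/900 ≈ 0.23444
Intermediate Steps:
I = 50
E = 900 (E = (-20 + 50)² = 30² = 900)
C = -56 (C = -648 + 592 = -56)
(E + C)/(((1480 + 1530) - 153) + 743) = (900 - 56)/(((1480 + 1530) - 153) + 743) = 844/((3010 - 153) + 743) = 844/(2857 + 743) = 844/3600 = 844*(1/3600) = 211/900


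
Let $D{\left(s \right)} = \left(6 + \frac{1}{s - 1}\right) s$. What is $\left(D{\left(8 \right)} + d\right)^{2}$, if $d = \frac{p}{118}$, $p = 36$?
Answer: $\frac{417058084}{170569} \approx 2445.1$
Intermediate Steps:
$d = \frac{18}{59}$ ($d = \frac{36}{118} = 36 \cdot \frac{1}{118} = \frac{18}{59} \approx 0.30508$)
$D{\left(s \right)} = s \left(6 + \frac{1}{-1 + s}\right)$ ($D{\left(s \right)} = \left(6 + \frac{1}{-1 + s}\right) s = s \left(6 + \frac{1}{-1 + s}\right)$)
$\left(D{\left(8 \right)} + d\right)^{2} = \left(\frac{8 \left(-5 + 6 \cdot 8\right)}{-1 + 8} + \frac{18}{59}\right)^{2} = \left(\frac{8 \left(-5 + 48\right)}{7} + \frac{18}{59}\right)^{2} = \left(8 \cdot \frac{1}{7} \cdot 43 + \frac{18}{59}\right)^{2} = \left(\frac{344}{7} + \frac{18}{59}\right)^{2} = \left(\frac{20422}{413}\right)^{2} = \frac{417058084}{170569}$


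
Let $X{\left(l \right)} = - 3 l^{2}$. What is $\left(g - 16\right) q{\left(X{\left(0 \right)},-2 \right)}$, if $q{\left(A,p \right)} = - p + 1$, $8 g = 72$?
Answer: $-21$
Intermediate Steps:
$g = 9$ ($g = \frac{1}{8} \cdot 72 = 9$)
$q{\left(A,p \right)} = 1 - p$
$\left(g - 16\right) q{\left(X{\left(0 \right)},-2 \right)} = \left(9 - 16\right) \left(1 - -2\right) = - 7 \left(1 + 2\right) = \left(-7\right) 3 = -21$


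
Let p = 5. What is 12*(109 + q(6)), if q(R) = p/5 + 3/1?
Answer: 1356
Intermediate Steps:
q(R) = 4 (q(R) = 5/5 + 3/1 = 5*(⅕) + 3*1 = 1 + 3 = 4)
12*(109 + q(6)) = 12*(109 + 4) = 12*113 = 1356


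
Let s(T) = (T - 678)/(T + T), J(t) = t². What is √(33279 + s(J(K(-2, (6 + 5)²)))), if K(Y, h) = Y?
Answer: 23*√251/2 ≈ 182.19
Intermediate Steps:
s(T) = (-678 + T)/(2*T) (s(T) = (-678 + T)/((2*T)) = (-678 + T)*(1/(2*T)) = (-678 + T)/(2*T))
√(33279 + s(J(K(-2, (6 + 5)²)))) = √(33279 + (-678 + (-2)²)/(2*((-2)²))) = √(33279 + (½)*(-678 + 4)/4) = √(33279 + (½)*(¼)*(-674)) = √(33279 - 337/4) = √(132779/4) = 23*√251/2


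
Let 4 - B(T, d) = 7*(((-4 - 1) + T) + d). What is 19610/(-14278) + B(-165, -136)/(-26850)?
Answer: -139292272/95841075 ≈ -1.4534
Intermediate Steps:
B(T, d) = 39 - 7*T - 7*d (B(T, d) = 4 - 7*(((-4 - 1) + T) + d) = 4 - 7*((-5 + T) + d) = 4 - 7*(-5 + T + d) = 4 - (-35 + 7*T + 7*d) = 4 + (35 - 7*T - 7*d) = 39 - 7*T - 7*d)
19610/(-14278) + B(-165, -136)/(-26850) = 19610/(-14278) + (39 - 7*(-165) - 7*(-136))/(-26850) = 19610*(-1/14278) + (39 + 1155 + 952)*(-1/26850) = -9805/7139 + 2146*(-1/26850) = -9805/7139 - 1073/13425 = -139292272/95841075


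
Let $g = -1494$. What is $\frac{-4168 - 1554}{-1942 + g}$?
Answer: $\frac{2861}{1718} \approx 1.6653$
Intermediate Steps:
$\frac{-4168 - 1554}{-1942 + g} = \frac{-4168 - 1554}{-1942 - 1494} = - \frac{5722}{-3436} = \left(-5722\right) \left(- \frac{1}{3436}\right) = \frac{2861}{1718}$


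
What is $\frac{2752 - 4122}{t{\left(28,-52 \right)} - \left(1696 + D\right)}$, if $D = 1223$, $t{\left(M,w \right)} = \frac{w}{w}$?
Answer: $\frac{685}{1459} \approx 0.4695$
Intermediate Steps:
$t{\left(M,w \right)} = 1$
$\frac{2752 - 4122}{t{\left(28,-52 \right)} - \left(1696 + D\right)} = \frac{2752 - 4122}{1 - 2919} = - \frac{1370}{1 - 2919} = - \frac{1370}{-2918} = \left(-1370\right) \left(- \frac{1}{2918}\right) = \frac{685}{1459}$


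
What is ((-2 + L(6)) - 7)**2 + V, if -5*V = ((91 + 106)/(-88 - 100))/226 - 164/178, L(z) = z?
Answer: 173665989/18907160 ≈ 9.1852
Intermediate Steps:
V = 3501549/18907160 (V = -(((91 + 106)/(-88 - 100))/226 - 164/178)/5 = -((197/(-188))*(1/226) - 164*1/178)/5 = -((197*(-1/188))*(1/226) - 82/89)/5 = -(-197/188*1/226 - 82/89)/5 = -(-197/42488 - 82/89)/5 = -1/5*(-3501549/3781432) = 3501549/18907160 ≈ 0.18520)
((-2 + L(6)) - 7)**2 + V = ((-2 + 6) - 7)**2 + 3501549/18907160 = (4 - 7)**2 + 3501549/18907160 = (-3)**2 + 3501549/18907160 = 9 + 3501549/18907160 = 173665989/18907160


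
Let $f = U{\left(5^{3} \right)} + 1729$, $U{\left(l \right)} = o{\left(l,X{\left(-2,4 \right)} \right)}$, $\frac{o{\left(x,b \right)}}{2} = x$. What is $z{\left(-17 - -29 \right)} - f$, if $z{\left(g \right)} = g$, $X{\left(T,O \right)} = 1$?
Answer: $-1967$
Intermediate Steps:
$o{\left(x,b \right)} = 2 x$
$U{\left(l \right)} = 2 l$
$f = 1979$ ($f = 2 \cdot 5^{3} + 1729 = 2 \cdot 125 + 1729 = 250 + 1729 = 1979$)
$z{\left(-17 - -29 \right)} - f = \left(-17 - -29\right) - 1979 = \left(-17 + 29\right) - 1979 = 12 - 1979 = -1967$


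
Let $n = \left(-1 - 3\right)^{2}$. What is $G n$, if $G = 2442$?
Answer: $39072$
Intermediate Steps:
$n = 16$ ($n = \left(-4\right)^{2} = 16$)
$G n = 2442 \cdot 16 = 39072$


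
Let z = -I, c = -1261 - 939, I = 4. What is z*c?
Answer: 8800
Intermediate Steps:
c = -2200
z = -4 (z = -1*4 = -4)
z*c = -4*(-2200) = 8800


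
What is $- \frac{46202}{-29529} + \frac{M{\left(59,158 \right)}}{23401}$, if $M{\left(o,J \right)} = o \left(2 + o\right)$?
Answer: $\frac{1187447873}{691008129} \approx 1.7184$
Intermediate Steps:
$- \frac{46202}{-29529} + \frac{M{\left(59,158 \right)}}{23401} = - \frac{46202}{-29529} + \frac{59 \left(2 + 59\right)}{23401} = \left(-46202\right) \left(- \frac{1}{29529}\right) + 59 \cdot 61 \cdot \frac{1}{23401} = \frac{46202}{29529} + 3599 \cdot \frac{1}{23401} = \frac{46202}{29529} + \frac{3599}{23401} = \frac{1187447873}{691008129}$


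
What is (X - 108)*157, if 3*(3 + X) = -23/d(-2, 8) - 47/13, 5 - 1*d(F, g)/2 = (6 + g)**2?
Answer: -87466427/4966 ≈ -17613.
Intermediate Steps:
d(F, g) = 10 - 2*(6 + g)**2
X = -20783/4966 (X = -3 + (-23/(10 - 2*(6 + 8)**2) - 47/13)/3 = -3 + (-23/(10 - 2*14**2) - 47*1/13)/3 = -3 + (-23/(10 - 2*196) - 47/13)/3 = -3 + (-23/(10 - 392) - 47/13)/3 = -3 + (-23/(-382) - 47/13)/3 = -3 + (-23*(-1/382) - 47/13)/3 = -3 + (23/382 - 47/13)/3 = -3 + (1/3)*(-17655/4966) = -3 - 5885/4966 = -20783/4966 ≈ -4.1851)
(X - 108)*157 = (-20783/4966 - 108)*157 = -557111/4966*157 = -87466427/4966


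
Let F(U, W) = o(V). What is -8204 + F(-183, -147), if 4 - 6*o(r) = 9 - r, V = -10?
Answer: -16413/2 ≈ -8206.5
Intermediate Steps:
o(r) = -5/6 + r/6 (o(r) = 2/3 - (9 - r)/6 = 2/3 + (-3/2 + r/6) = -5/6 + r/6)
F(U, W) = -5/2 (F(U, W) = -5/6 + (1/6)*(-10) = -5/6 - 5/3 = -5/2)
-8204 + F(-183, -147) = -8204 - 5/2 = -16413/2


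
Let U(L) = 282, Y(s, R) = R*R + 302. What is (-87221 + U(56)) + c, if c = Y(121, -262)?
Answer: -17993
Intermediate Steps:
Y(s, R) = 302 + R² (Y(s, R) = R² + 302 = 302 + R²)
c = 68946 (c = 302 + (-262)² = 302 + 68644 = 68946)
(-87221 + U(56)) + c = (-87221 + 282) + 68946 = -86939 + 68946 = -17993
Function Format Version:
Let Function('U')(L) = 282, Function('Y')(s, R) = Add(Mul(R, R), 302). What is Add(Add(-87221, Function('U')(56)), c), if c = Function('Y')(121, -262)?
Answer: -17993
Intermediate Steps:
Function('Y')(s, R) = Add(302, Pow(R, 2)) (Function('Y')(s, R) = Add(Pow(R, 2), 302) = Add(302, Pow(R, 2)))
c = 68946 (c = Add(302, Pow(-262, 2)) = Add(302, 68644) = 68946)
Add(Add(-87221, Function('U')(56)), c) = Add(Add(-87221, 282), 68946) = Add(-86939, 68946) = -17993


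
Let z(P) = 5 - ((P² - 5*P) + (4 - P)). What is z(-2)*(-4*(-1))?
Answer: -60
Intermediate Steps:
z(P) = 1 - P² + 6*P (z(P) = 5 - (4 + P² - 6*P) = 5 + (-4 - P² + 6*P) = 1 - P² + 6*P)
z(-2)*(-4*(-1)) = (1 - 1*(-2)² + 6*(-2))*(-4*(-1)) = (1 - 1*4 - 12)*4 = (1 - 4 - 12)*4 = -15*4 = -60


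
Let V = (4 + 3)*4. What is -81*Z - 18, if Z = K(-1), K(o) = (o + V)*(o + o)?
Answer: 4356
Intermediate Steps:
V = 28 (V = 7*4 = 28)
K(o) = 2*o*(28 + o) (K(o) = (o + 28)*(o + o) = (28 + o)*(2*o) = 2*o*(28 + o))
Z = -54 (Z = 2*(-1)*(28 - 1) = 2*(-1)*27 = -54)
-81*Z - 18 = -81*(-54) - 18 = 4374 - 18 = 4356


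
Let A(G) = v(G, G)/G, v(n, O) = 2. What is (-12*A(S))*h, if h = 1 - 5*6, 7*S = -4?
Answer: -1218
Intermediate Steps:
S = -4/7 (S = (1/7)*(-4) = -4/7 ≈ -0.57143)
h = -29 (h = 1 - 30 = -29)
A(G) = 2/G
(-12*A(S))*h = -24/(-4/7)*(-29) = -24*(-7)/4*(-29) = -12*(-7/2)*(-29) = 42*(-29) = -1218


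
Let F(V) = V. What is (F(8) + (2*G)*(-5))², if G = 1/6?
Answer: 361/9 ≈ 40.111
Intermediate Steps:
G = ⅙ ≈ 0.16667
(F(8) + (2*G)*(-5))² = (8 + (2*(⅙))*(-5))² = (8 + (⅓)*(-5))² = (8 - 5/3)² = (19/3)² = 361/9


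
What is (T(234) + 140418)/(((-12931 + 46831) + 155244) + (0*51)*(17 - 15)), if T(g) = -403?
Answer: 140015/189144 ≈ 0.74026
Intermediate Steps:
(T(234) + 140418)/(((-12931 + 46831) + 155244) + (0*51)*(17 - 15)) = (-403 + 140418)/(((-12931 + 46831) + 155244) + (0*51)*(17 - 15)) = 140015/((33900 + 155244) + 0*2) = 140015/(189144 + 0) = 140015/189144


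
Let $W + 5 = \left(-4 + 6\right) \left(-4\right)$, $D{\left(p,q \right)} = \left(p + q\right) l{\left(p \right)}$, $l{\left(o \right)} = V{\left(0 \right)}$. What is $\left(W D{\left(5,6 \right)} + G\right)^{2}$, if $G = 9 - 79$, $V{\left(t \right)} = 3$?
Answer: $249001$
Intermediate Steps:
$l{\left(o \right)} = 3$
$G = -70$ ($G = 9 - 79 = -70$)
$D{\left(p,q \right)} = 3 p + 3 q$ ($D{\left(p,q \right)} = \left(p + q\right) 3 = 3 p + 3 q$)
$W = -13$ ($W = -5 + \left(-4 + 6\right) \left(-4\right) = -5 + 2 \left(-4\right) = -5 - 8 = -13$)
$\left(W D{\left(5,6 \right)} + G\right)^{2} = \left(- 13 \left(3 \cdot 5 + 3 \cdot 6\right) - 70\right)^{2} = \left(- 13 \left(15 + 18\right) - 70\right)^{2} = \left(\left(-13\right) 33 - 70\right)^{2} = \left(-429 - 70\right)^{2} = \left(-499\right)^{2} = 249001$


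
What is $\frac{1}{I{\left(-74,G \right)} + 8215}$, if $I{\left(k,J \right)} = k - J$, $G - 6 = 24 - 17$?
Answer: $\frac{1}{8128} \approx 0.00012303$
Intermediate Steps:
$G = 13$ ($G = 6 + \left(24 - 17\right) = 6 + 7 = 13$)
$\frac{1}{I{\left(-74,G \right)} + 8215} = \frac{1}{\left(-74 - 13\right) + 8215} = \frac{1}{-87 + 8215} = \frac{1}{8128}$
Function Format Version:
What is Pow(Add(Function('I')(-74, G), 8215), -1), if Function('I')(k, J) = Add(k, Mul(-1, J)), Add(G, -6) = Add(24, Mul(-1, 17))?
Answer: Rational(1, 8128) ≈ 0.00012303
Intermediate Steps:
G = 13 (G = Add(6, Add(24, Mul(-1, 17))) = Add(6, Add(24, -17)) = Add(6, 7) = 13)
Pow(Add(Function('I')(-74, G), 8215), -1) = Pow(Add(Add(-74, Mul(-1, 13)), 8215), -1) = Pow(Add(Add(-74, -13), 8215), -1) = Pow(Add(-87, 8215), -1) = Pow(8128, -1) = Rational(1, 8128)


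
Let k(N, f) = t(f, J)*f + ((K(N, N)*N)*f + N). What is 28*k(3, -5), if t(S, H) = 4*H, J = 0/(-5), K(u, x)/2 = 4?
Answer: -3276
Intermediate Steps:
K(u, x) = 8 (K(u, x) = 2*4 = 8)
J = 0 (J = 0*(-⅕) = 0)
k(N, f) = N + 8*N*f (k(N, f) = (4*0)*f + ((8*N)*f + N) = 0*f + (8*N*f + N) = 0 + (N + 8*N*f) = N + 8*N*f)
28*k(3, -5) = 28*(3*(1 + 8*(-5))) = 28*(3*(1 - 40)) = 28*(3*(-39)) = 28*(-117) = -3276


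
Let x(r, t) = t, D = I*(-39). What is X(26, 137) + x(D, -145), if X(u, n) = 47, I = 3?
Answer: -98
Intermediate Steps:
D = -117 (D = 3*(-39) = -117)
X(26, 137) + x(D, -145) = 47 - 145 = -98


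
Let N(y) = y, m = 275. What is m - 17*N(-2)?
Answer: 309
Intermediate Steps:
m - 17*N(-2) = 275 - 17*(-2) = 275 + 34 = 309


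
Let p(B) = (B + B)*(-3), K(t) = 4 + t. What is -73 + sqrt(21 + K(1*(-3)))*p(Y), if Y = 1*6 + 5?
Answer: -73 - 66*sqrt(22) ≈ -382.57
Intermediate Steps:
Y = 11 (Y = 6 + 5 = 11)
p(B) = -6*B (p(B) = (2*B)*(-3) = -6*B)
-73 + sqrt(21 + K(1*(-3)))*p(Y) = -73 + sqrt(21 + (4 + 1*(-3)))*(-6*11) = -73 + sqrt(21 + (4 - 3))*(-66) = -73 + sqrt(21 + 1)*(-66) = -73 + sqrt(22)*(-66) = -73 - 66*sqrt(22)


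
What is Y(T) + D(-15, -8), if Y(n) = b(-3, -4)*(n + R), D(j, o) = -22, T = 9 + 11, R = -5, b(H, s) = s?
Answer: -82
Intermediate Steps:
T = 20
Y(n) = 20 - 4*n (Y(n) = -4*(n - 5) = -4*(-5 + n) = 20 - 4*n)
Y(T) + D(-15, -8) = (20 - 4*20) - 22 = (20 - 80) - 22 = -60 - 22 = -82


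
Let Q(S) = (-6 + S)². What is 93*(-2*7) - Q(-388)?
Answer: -156538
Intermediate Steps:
93*(-2*7) - Q(-388) = 93*(-2*7) - (-6 - 388)² = 93*(-14) - 1*(-394)² = -1302 - 1*155236 = -1302 - 155236 = -156538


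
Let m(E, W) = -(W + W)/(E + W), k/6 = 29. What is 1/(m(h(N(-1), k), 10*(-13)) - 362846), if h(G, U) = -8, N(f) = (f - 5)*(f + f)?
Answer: -69/25036504 ≈ -2.7560e-6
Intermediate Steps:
N(f) = 2*f*(-5 + f) (N(f) = (-5 + f)*(2*f) = 2*f*(-5 + f))
k = 174 (k = 6*29 = 174)
m(E, W) = -2*W/(E + W)
1/(m(h(N(-1), k), 10*(-13)) - 362846) = 1/(-2*10*(-13)/(-8 + 10*(-13)) - 362846) = 1/(-2*(-130)/(-8 - 130) - 362846) = 1/(-2*(-130)/(-138) - 362846) = 1/(-2*(-130)*(-1/138) - 362846) = 1/(-130/69 - 362846) = 1/(-25036504/69) = -69/25036504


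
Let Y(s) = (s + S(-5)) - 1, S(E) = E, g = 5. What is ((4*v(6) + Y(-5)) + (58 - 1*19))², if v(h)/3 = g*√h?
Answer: 22384 + 3360*√6 ≈ 30614.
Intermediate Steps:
Y(s) = -6 + s (Y(s) = (s - 5) - 1 = (-5 + s) - 1 = -6 + s)
v(h) = 15*√h (v(h) = 3*(5*√h) = 15*√h)
((4*v(6) + Y(-5)) + (58 - 1*19))² = ((4*(15*√6) + (-6 - 5)) + (58 - 1*19))² = ((60*√6 - 11) + (58 - 19))² = ((-11 + 60*√6) + 39)² = (28 + 60*√6)²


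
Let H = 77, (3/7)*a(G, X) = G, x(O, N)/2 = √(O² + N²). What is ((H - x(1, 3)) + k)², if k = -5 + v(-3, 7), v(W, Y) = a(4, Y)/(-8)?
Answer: 182065/36 - 850*√10/3 ≈ 4161.4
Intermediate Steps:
x(O, N) = 2*√(N² + O²) (x(O, N) = 2*√(O² + N²) = 2*√(N² + O²))
a(G, X) = 7*G/3
v(W, Y) = -7/6 (v(W, Y) = ((7/3)*4)/(-8) = (28/3)*(-⅛) = -7/6)
k = -37/6 (k = -5 - 7/6 = -37/6 ≈ -6.1667)
((H - x(1, 3)) + k)² = ((77 - 2*√(3² + 1²)) - 37/6)² = ((77 - 2*√(9 + 1)) - 37/6)² = ((77 - 2*√10) - 37/6)² = (425/6 - 2*√10)²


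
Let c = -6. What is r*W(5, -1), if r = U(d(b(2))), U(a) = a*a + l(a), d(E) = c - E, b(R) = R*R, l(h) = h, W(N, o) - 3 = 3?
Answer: 540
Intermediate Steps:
W(N, o) = 6 (W(N, o) = 3 + 3 = 6)
b(R) = R**2
d(E) = -6 - E
U(a) = a + a**2 (U(a) = a*a + a = a**2 + a = a + a**2)
r = 90 (r = (-6 - 1*2**2)*(1 + (-6 - 1*2**2)) = (-6 - 1*4)*(1 + (-6 - 1*4)) = (-6 - 4)*(1 + (-6 - 4)) = -10*(1 - 10) = -10*(-9) = 90)
r*W(5, -1) = 90*6 = 540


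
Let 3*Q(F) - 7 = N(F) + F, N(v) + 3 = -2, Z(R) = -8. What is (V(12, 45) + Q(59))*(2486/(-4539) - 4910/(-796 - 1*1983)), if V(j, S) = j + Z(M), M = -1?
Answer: 1122586408/37841643 ≈ 29.665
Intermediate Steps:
N(v) = -5 (N(v) = -3 - 2 = -5)
Q(F) = ⅔ + F/3 (Q(F) = 7/3 + (-5 + F)/3 = 7/3 + (-5/3 + F/3) = ⅔ + F/3)
V(j, S) = -8 + j (V(j, S) = j - 8 = -8 + j)
(V(12, 45) + Q(59))*(2486/(-4539) - 4910/(-796 - 1*1983)) = ((-8 + 12) + (⅔ + (⅓)*59))*(2486/(-4539) - 4910/(-796 - 1*1983)) = (4 + (⅔ + 59/3))*(2486*(-1/4539) - 4910/(-796 - 1983)) = (4 + 61/3)*(-2486/4539 - 4910/(-2779)) = 73*(-2486/4539 - 4910*(-1/2779))/3 = 73*(-2486/4539 + 4910/2779)/3 = (73/3)*(15377896/12613881) = 1122586408/37841643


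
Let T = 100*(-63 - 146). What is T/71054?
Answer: -10450/35527 ≈ -0.29414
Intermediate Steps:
T = -20900 (T = 100*(-209) = -20900)
T/71054 = -20900/71054 = -20900*1/71054 = -10450/35527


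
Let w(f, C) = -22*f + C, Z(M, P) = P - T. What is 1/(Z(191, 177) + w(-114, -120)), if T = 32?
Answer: 1/2533 ≈ 0.00039479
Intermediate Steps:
Z(M, P) = -32 + P (Z(M, P) = P - 1*32 = P - 32 = -32 + P)
w(f, C) = C - 22*f
1/(Z(191, 177) + w(-114, -120)) = 1/((-32 + 177) + (-120 - 22*(-114))) = 1/(145 + (-120 + 2508)) = 1/(145 + 2388) = 1/2533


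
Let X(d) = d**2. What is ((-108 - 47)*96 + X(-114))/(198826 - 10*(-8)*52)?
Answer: -314/33831 ≈ -0.0092814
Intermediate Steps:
((-108 - 47)*96 + X(-114))/(198826 - 10*(-8)*52) = ((-108 - 47)*96 + (-114)**2)/(198826 - 10*(-8)*52) = (-155*96 + 12996)/(198826 + 80*52) = (-14880 + 12996)/(198826 + 4160) = -1884/202986 = -1884*1/202986 = -314/33831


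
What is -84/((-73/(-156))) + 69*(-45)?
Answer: -239769/73 ≈ -3284.5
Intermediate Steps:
-84/((-73/(-156))) + 69*(-45) = -84/((-73*(-1/156))) - 3105 = -84/73/156 - 3105 = -84*156/73 - 3105 = -13104/73 - 3105 = -239769/73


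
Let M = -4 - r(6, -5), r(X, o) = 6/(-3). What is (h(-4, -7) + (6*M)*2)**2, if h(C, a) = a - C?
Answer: 729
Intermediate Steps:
r(X, o) = -2 (r(X, o) = 6*(-1/3) = -2)
M = -2 (M = -4 - 1*(-2) = -4 + 2 = -2)
(h(-4, -7) + (6*M)*2)**2 = ((-7 - 1*(-4)) + (6*(-2))*2)**2 = ((-7 + 4) - 12*2)**2 = (-3 - 24)**2 = (-27)**2 = 729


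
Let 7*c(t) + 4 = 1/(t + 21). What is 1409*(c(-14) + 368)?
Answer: 25369045/49 ≈ 5.1774e+5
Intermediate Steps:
c(t) = -4/7 + 1/(7*(21 + t)) (c(t) = -4/7 + 1/(7*(t + 21)) = -4/7 + 1/(7*(21 + t)))
1409*(c(-14) + 368) = 1409*((-83 - 4*(-14))/(7*(21 - 14)) + 368) = 1409*((⅐)*(-83 + 56)/7 + 368) = 1409*((⅐)*(⅐)*(-27) + 368) = 1409*(-27/49 + 368) = 1409*(18005/49) = 25369045/49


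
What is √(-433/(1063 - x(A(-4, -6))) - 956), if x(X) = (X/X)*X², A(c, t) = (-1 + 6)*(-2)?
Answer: I*√98553527/321 ≈ 30.927*I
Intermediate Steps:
A(c, t) = -10 (A(c, t) = 5*(-2) = -10)
x(X) = X² (x(X) = 1*X² = X²)
√(-433/(1063 - x(A(-4, -6))) - 956) = √(-433/(1063 - 1*(-10)²) - 956) = √(-433/(1063 - 1*100) - 956) = √(-433/(1063 - 100) - 956) = √(-433/963 - 956) = √(-921061/963) = I*√98553527/321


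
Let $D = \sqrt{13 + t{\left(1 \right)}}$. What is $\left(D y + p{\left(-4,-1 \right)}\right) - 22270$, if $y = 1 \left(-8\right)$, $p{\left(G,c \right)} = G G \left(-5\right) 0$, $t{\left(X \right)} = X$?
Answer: $-22270 - 8 \sqrt{14} \approx -22300.0$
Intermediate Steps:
$p{\left(G,c \right)} = 0$ ($p{\left(G,c \right)} = G^{2} \left(-5\right) 0 = - 5 G^{2} \cdot 0 = 0$)
$D = \sqrt{14}$ ($D = \sqrt{13 + 1} = \sqrt{14} \approx 3.7417$)
$y = -8$
$\left(D y + p{\left(-4,-1 \right)}\right) - 22270 = \left(\sqrt{14} \left(-8\right) + 0\right) - 22270 = \left(- 8 \sqrt{14} + 0\right) - 22270 = - 8 \sqrt{14} - 22270 = -22270 - 8 \sqrt{14}$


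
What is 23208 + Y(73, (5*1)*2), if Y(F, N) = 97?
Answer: 23305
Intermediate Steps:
23208 + Y(73, (5*1)*2) = 23208 + 97 = 23305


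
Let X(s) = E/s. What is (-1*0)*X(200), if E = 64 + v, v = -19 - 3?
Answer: 0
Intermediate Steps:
v = -22
E = 42 (E = 64 - 22 = 42)
X(s) = 42/s
(-1*0)*X(200) = (-1*0)*(42/200) = 0*(42*(1/200)) = 0*(21/100) = 0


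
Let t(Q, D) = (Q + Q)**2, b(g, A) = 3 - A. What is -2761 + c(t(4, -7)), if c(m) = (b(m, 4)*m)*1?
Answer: -2825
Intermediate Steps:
t(Q, D) = 4*Q**2 (t(Q, D) = (2*Q)**2 = 4*Q**2)
c(m) = -m (c(m) = ((3 - 1*4)*m)*1 = ((3 - 4)*m)*1 = -m*1 = -m)
-2761 + c(t(4, -7)) = -2761 - 4*4**2 = -2761 - 4*16 = -2761 - 1*64 = -2761 - 64 = -2825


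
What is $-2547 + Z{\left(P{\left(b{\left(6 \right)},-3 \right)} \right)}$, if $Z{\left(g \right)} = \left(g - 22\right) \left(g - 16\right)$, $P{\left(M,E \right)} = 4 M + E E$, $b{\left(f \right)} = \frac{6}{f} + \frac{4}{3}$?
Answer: $- \frac{23000}{9} \approx -2555.6$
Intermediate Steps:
$b{\left(f \right)} = \frac{4}{3} + \frac{6}{f}$ ($b{\left(f \right)} = \frac{6}{f} + 4 \cdot \frac{1}{3} = \frac{6}{f} + \frac{4}{3} = \frac{4}{3} + \frac{6}{f}$)
$P{\left(M,E \right)} = E^{2} + 4 M$ ($P{\left(M,E \right)} = 4 M + E^{2} = E^{2} + 4 M$)
$Z{\left(g \right)} = \left(-22 + g\right) \left(-16 + g\right)$
$-2547 + Z{\left(P{\left(b{\left(6 \right)},-3 \right)} \right)} = -2547 + \left(352 + \left(\left(-3\right)^{2} + 4 \left(\frac{4}{3} + \frac{6}{6}\right)\right)^{2} - 38 \left(\left(-3\right)^{2} + 4 \left(\frac{4}{3} + \frac{6}{6}\right)\right)\right) = -2547 + \left(352 + \left(9 + 4 \left(\frac{4}{3} + 6 \cdot \frac{1}{6}\right)\right)^{2} - 38 \left(9 + 4 \left(\frac{4}{3} + 6 \cdot \frac{1}{6}\right)\right)\right) = -2547 + \left(352 + \left(9 + 4 \left(\frac{4}{3} + 1\right)\right)^{2} - 38 \left(9 + 4 \left(\frac{4}{3} + 1\right)\right)\right) = -2547 + \left(352 + \left(9 + 4 \cdot \frac{7}{3}\right)^{2} - 38 \left(9 + 4 \cdot \frac{7}{3}\right)\right) = -2547 + \left(352 + \left(9 + \frac{28}{3}\right)^{2} - 38 \left(9 + \frac{28}{3}\right)\right) = -2547 + \left(352 + \left(\frac{55}{3}\right)^{2} - \frac{2090}{3}\right) = -2547 + \left(352 + \frac{3025}{9} - \frac{2090}{3}\right) = -2547 - \frac{77}{9} = - \frac{23000}{9}$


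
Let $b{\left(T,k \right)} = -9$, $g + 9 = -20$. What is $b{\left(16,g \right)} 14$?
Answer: $-126$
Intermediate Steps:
$g = -29$ ($g = -9 - 20 = -29$)
$b{\left(16,g \right)} 14 = \left(-9\right) 14 = -126$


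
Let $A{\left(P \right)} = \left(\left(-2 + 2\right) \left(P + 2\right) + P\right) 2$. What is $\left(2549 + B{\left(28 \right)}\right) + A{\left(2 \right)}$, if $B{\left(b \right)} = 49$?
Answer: $2602$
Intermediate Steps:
$A{\left(P \right)} = 2 P$ ($A{\left(P \right)} = \left(0 \left(2 + P\right) + P\right) 2 = \left(0 + P\right) 2 = P 2 = 2 P$)
$\left(2549 + B{\left(28 \right)}\right) + A{\left(2 \right)} = \left(2549 + 49\right) + 2 \cdot 2 = 2598 + 4 = 2602$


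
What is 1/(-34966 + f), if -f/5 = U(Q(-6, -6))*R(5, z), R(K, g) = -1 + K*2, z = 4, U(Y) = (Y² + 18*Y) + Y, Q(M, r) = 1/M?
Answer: -4/139299 ≈ -2.8715e-5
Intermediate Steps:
U(Y) = Y² + 19*Y
R(K, g) = -1 + 2*K
f = 565/4 (f = -5*(19 + 1/(-6))/(-6)*(-1 + 2*5) = -5*(-(19 - ⅙)/6)*(-1 + 10) = -5*(-⅙*113/6)*9 = -(-565)*9/36 = -5*(-113/4) = 565/4 ≈ 141.25)
1/(-34966 + f) = 1/(-34966 + 565/4) = 1/(-139299/4) = -4/139299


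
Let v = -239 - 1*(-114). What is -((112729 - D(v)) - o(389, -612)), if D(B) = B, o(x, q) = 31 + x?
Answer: -112434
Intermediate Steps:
v = -125 (v = -239 + 114 = -125)
-((112729 - D(v)) - o(389, -612)) = -((112729 - 1*(-125)) - (31 + 389)) = -((112729 + 125) - 1*420) = -(112854 - 420) = -1*112434 = -112434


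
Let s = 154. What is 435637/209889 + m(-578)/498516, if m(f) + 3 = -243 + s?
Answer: 18096058742/8719418727 ≈ 2.0754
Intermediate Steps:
m(f) = -92 (m(f) = -3 + (-243 + 154) = -3 - 89 = -92)
435637/209889 + m(-578)/498516 = 435637/209889 - 92/498516 = 435637*(1/209889) - 92*1/498516 = 435637/209889 - 23/124629 = 18096058742/8719418727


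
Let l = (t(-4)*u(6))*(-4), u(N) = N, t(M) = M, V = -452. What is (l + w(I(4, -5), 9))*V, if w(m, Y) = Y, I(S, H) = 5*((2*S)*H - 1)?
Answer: -47460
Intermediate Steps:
l = 96 (l = -4*6*(-4) = -24*(-4) = 96)
I(S, H) = -5 + 10*H*S (I(S, H) = 5*(2*H*S - 1) = 5*(-1 + 2*H*S) = -5 + 10*H*S)
(l + w(I(4, -5), 9))*V = (96 + 9)*(-452) = 105*(-452) = -47460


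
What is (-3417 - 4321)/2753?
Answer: -7738/2753 ≈ -2.8108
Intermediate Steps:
(-3417 - 4321)/2753 = -7738*1/2753 = -7738/2753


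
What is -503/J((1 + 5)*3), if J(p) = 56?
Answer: -503/56 ≈ -8.9821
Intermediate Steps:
-503/J((1 + 5)*3) = -503/56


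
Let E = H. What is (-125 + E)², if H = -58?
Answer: 33489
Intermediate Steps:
E = -58
(-125 + E)² = (-125 - 58)² = (-183)² = 33489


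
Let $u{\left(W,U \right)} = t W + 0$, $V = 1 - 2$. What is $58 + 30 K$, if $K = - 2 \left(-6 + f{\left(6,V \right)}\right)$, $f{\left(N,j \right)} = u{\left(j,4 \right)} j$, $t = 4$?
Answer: $178$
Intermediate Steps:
$V = -1$
$u{\left(W,U \right)} = 4 W$ ($u{\left(W,U \right)} = 4 W + 0 = 4 W$)
$f{\left(N,j \right)} = 4 j^{2}$ ($f{\left(N,j \right)} = 4 j j = 4 j^{2}$)
$K = 4$ ($K = - 2 \left(-6 + 4 \left(-1\right)^{2}\right) = - 2 \left(-6 + 4 \cdot 1\right) = - 2 \left(-6 + 4\right) = \left(-2\right) \left(-2\right) = 4$)
$58 + 30 K = 58 + 30 \cdot 4 = 58 + 120 = 178$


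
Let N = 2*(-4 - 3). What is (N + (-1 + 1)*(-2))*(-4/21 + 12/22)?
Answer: -164/33 ≈ -4.9697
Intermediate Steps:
N = -14 (N = 2*(-7) = -14)
(N + (-1 + 1)*(-2))*(-4/21 + 12/22) = (-14 + (-1 + 1)*(-2))*(-4/21 + 12/22) = (-14 + 0*(-2))*(-4*1/21 + 12*(1/22)) = (-14 + 0)*(-4/21 + 6/11) = -14*82/231 = -164/33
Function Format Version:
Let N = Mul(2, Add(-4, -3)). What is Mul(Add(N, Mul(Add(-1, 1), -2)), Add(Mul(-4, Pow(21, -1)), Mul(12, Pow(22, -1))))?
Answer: Rational(-164, 33) ≈ -4.9697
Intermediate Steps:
N = -14 (N = Mul(2, -7) = -14)
Mul(Add(N, Mul(Add(-1, 1), -2)), Add(Mul(-4, Pow(21, -1)), Mul(12, Pow(22, -1)))) = Mul(Add(-14, Mul(Add(-1, 1), -2)), Add(Mul(-4, Pow(21, -1)), Mul(12, Pow(22, -1)))) = Mul(Add(-14, Mul(0, -2)), Add(Mul(-4, Rational(1, 21)), Mul(12, Rational(1, 22)))) = Mul(Add(-14, 0), Add(Rational(-4, 21), Rational(6, 11))) = Mul(-14, Rational(82, 231)) = Rational(-164, 33)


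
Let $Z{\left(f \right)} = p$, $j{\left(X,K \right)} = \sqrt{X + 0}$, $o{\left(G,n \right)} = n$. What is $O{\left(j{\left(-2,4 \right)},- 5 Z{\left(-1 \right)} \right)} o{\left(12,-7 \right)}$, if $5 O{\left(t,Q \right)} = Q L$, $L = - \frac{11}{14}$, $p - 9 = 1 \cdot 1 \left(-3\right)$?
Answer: $-33$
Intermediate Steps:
$p = 6$ ($p = 9 + 1 \cdot 1 \left(-3\right) = 9 + 1 \left(-3\right) = 9 - 3 = 6$)
$j{\left(X,K \right)} = \sqrt{X}$
$L = - \frac{11}{14}$ ($L = \left(-11\right) \frac{1}{14} = - \frac{11}{14} \approx -0.78571$)
$Z{\left(f \right)} = 6$
$O{\left(t,Q \right)} = - \frac{11 Q}{70}$ ($O{\left(t,Q \right)} = \frac{Q \left(- \frac{11}{14}\right)}{5} = \frac{\left(- \frac{11}{14}\right) Q}{5} = - \frac{11 Q}{70}$)
$O{\left(j{\left(-2,4 \right)},- 5 Z{\left(-1 \right)} \right)} o{\left(12,-7 \right)} = - \frac{11 \left(\left(-5\right) 6\right)}{70} \left(-7\right) = \left(- \frac{11}{70}\right) \left(-30\right) \left(-7\right) = \frac{33}{7} \left(-7\right) = -33$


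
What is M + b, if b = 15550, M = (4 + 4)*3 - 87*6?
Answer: 15052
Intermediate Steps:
M = -498 (M = 8*3 - 522 = 24 - 522 = -498)
M + b = -498 + 15550 = 15052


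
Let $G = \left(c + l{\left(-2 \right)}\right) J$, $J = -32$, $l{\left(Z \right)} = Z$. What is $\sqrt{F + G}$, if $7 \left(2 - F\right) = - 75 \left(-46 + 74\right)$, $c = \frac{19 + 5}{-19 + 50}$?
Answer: $\frac{\sqrt{327918}}{31} \approx 18.472$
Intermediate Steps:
$c = \frac{24}{31} \approx 0.77419$
$G = \frac{1216}{31}$ ($G = \left(\frac{24}{31} - 2\right) \left(-32\right) = \left(- \frac{38}{31}\right) \left(-32\right) = \frac{1216}{31} \approx 39.226$)
$F = 302$ ($F = 2 - \frac{\left(-75\right) \left(-46 + 74\right)}{7} = 2 - \frac{\left(-75\right) 28}{7} = 2 - -300 = 2 + 300 = 302$)
$\sqrt{F + G} = \sqrt{302 + \frac{1216}{31}} = \sqrt{\frac{10578}{31}} = \frac{\sqrt{327918}}{31}$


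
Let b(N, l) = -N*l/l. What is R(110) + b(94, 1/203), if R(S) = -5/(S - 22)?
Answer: -8277/88 ≈ -94.057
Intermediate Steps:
b(N, l) = -N
R(S) = -5/(-22 + S)
R(110) + b(94, 1/203) = -5/(-22 + 110) - 1*94 = -5/88 - 94 = -8277/88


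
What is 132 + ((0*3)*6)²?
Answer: 132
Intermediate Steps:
132 + ((0*3)*6)² = 132 + (0*6)² = 132 + 0² = 132 + 0 = 132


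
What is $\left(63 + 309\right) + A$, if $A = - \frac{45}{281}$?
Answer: $\frac{104487}{281} \approx 371.84$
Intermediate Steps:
$A = - \frac{45}{281}$ ($A = \left(-45\right) \frac{1}{281} = - \frac{45}{281} \approx -0.16014$)
$\left(63 + 309\right) + A = \left(63 + 309\right) - \frac{45}{281} = 372 - \frac{45}{281} = \frac{104487}{281}$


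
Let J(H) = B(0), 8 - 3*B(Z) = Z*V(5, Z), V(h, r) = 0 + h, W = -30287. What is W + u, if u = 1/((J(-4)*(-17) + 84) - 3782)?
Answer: -340123013/11230 ≈ -30287.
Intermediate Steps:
V(h, r) = h
B(Z) = 8/3 - 5*Z/3 (B(Z) = 8/3 - Z*5/3 = 8/3 - 5*Z/3)
J(H) = 8/3 (J(H) = 8/3 - 5/3*0 = 8/3 + 0 = 8/3)
u = -3/11230 (u = 1/(((8/3)*(-17) + 84) - 3782) = 1/((-136/3 + 84) - 3782) = 1/(116/3 - 3782) = 1/(-11230/3) = -3/11230 ≈ -0.00026714)
W + u = -30287 - 3/11230 = -340123013/11230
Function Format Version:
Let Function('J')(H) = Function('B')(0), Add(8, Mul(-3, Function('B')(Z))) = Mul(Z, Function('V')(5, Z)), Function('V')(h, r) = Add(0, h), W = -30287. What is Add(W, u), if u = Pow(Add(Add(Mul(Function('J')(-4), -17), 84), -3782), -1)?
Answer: Rational(-340123013, 11230) ≈ -30287.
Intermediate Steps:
Function('V')(h, r) = h
Function('B')(Z) = Add(Rational(8, 3), Mul(Rational(-5, 3), Z)) (Function('B')(Z) = Add(Rational(8, 3), Mul(Rational(-1, 3), Mul(Z, 5))) = Add(Rational(8, 3), Mul(Rational(-1, 3), Mul(5, Z))) = Add(Rational(8, 3), Mul(Rational(-5, 3), Z)))
Function('J')(H) = Rational(8, 3) (Function('J')(H) = Add(Rational(8, 3), Mul(Rational(-5, 3), 0)) = Add(Rational(8, 3), 0) = Rational(8, 3))
u = Rational(-3, 11230) (u = Pow(Add(Add(Mul(Rational(8, 3), -17), 84), -3782), -1) = Pow(Add(Add(Rational(-136, 3), 84), -3782), -1) = Pow(Add(Rational(116, 3), -3782), -1) = Pow(Rational(-11230, 3), -1) = Rational(-3, 11230) ≈ -0.00026714)
Add(W, u) = Add(-30287, Rational(-3, 11230)) = Rational(-340123013, 11230)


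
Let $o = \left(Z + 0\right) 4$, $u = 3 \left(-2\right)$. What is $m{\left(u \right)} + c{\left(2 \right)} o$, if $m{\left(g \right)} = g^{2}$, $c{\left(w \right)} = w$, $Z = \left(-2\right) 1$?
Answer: $20$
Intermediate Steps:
$Z = -2$
$u = -6$
$o = -8$ ($o = \left(-2 + 0\right) 4 = \left(-2\right) 4 = -8$)
$m{\left(u \right)} + c{\left(2 \right)} o = \left(-6\right)^{2} + 2 \left(-8\right) = 36 - 16 = 20$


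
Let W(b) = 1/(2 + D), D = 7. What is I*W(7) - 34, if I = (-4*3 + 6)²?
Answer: -30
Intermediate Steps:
I = 36 (I = (-12 + 6)² = (-6)² = 36)
W(b) = ⅑ (W(b) = 1/(2 + 7) = 1/9 = ⅑)
I*W(7) - 34 = 36*(⅑) - 34 = 4 - 34 = -30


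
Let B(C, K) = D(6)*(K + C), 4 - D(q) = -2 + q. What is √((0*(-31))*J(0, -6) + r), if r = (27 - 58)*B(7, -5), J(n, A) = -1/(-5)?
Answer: 0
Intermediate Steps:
J(n, A) = ⅕ (J(n, A) = -1*(-⅕) = ⅕)
D(q) = 6 - q (D(q) = 4 - (-2 + q) = 4 + (2 - q) = 6 - q)
B(C, K) = 0 (B(C, K) = (6 - 1*6)*(K + C) = (6 - 6)*(C + K) = 0*(C + K) = 0)
r = 0 (r = (27 - 58)*0 = -31*0 = 0)
√((0*(-31))*J(0, -6) + r) = √((0*(-31))*(⅕) + 0) = √(0*(⅕) + 0) = √(0 + 0) = √0 = 0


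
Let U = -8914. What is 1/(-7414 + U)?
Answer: -1/16328 ≈ -6.1244e-5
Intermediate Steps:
1/(-7414 + U) = 1/(-7414 - 8914) = 1/(-16328) = -1/16328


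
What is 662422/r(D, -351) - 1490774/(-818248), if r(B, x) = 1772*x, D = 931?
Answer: 48149276209/63615918132 ≈ 0.75688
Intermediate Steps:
662422/r(D, -351) - 1490774/(-818248) = 662422/((1772*(-351))) - 1490774/(-818248) = 662422/(-621972) - 1490774*(-1/818248) = 662422*(-1/621972) + 745387/409124 = -331211/310986 + 745387/409124 = 48149276209/63615918132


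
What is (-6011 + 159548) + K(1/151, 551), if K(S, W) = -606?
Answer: 152931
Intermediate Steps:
(-6011 + 159548) + K(1/151, 551) = (-6011 + 159548) - 606 = 153537 - 606 = 152931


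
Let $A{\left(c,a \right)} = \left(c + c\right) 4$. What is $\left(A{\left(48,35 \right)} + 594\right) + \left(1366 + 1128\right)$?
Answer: $3472$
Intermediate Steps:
$A{\left(c,a \right)} = 8 c$ ($A{\left(c,a \right)} = 2 c 4 = 8 c$)
$\left(A{\left(48,35 \right)} + 594\right) + \left(1366 + 1128\right) = \left(8 \cdot 48 + 594\right) + \left(1366 + 1128\right) = \left(384 + 594\right) + 2494 = 978 + 2494 = 3472$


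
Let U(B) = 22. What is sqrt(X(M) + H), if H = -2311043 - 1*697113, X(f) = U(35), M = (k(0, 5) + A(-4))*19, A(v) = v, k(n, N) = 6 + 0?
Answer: I*sqrt(3008134) ≈ 1734.4*I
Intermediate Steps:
k(n, N) = 6
M = 38 (M = (6 - 4)*19 = 2*19 = 38)
X(f) = 22
H = -3008156 (H = -2311043 - 697113 = -3008156)
sqrt(X(M) + H) = sqrt(22 - 3008156) = sqrt(-3008134) = I*sqrt(3008134)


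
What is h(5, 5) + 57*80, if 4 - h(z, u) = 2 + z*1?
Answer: 4557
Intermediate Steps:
h(z, u) = 2 - z (h(z, u) = 4 - (2 + z*1) = 4 - (2 + z) = 4 + (-2 - z) = 2 - z)
h(5, 5) + 57*80 = (2 - 1*5) + 57*80 = (2 - 5) + 4560 = -3 + 4560 = 4557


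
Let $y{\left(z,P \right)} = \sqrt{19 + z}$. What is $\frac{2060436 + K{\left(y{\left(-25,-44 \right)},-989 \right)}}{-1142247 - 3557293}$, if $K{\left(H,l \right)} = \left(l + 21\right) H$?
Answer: $- \frac{515109}{1174885} + \frac{242 i \sqrt{6}}{1174885} \approx -0.43843 + 0.00050454 i$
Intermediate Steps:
$K{\left(H,l \right)} = H \left(21 + l\right)$ ($K{\left(H,l \right)} = \left(21 + l\right) H = H \left(21 + l\right)$)
$\frac{2060436 + K{\left(y{\left(-25,-44 \right)},-989 \right)}}{-1142247 - 3557293} = \frac{2060436 + \sqrt{19 - 25} \left(21 - 989\right)}{-1142247 - 3557293} = \frac{2060436 + \sqrt{-6} \left(-968\right)}{-4699540} = \left(2060436 + i \sqrt{6} \left(-968\right)\right) \left(- \frac{1}{4699540}\right) = \left(2060436 - 968 i \sqrt{6}\right) \left(- \frac{1}{4699540}\right) = - \frac{515109}{1174885} + \frac{242 i \sqrt{6}}{1174885}$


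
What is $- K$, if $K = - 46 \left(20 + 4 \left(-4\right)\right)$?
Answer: $184$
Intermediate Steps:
$K = -184$ ($K = - 46 \left(20 - 16\right) = \left(-46\right) 4 = -184$)
$- K = \left(-1\right) \left(-184\right) = 184$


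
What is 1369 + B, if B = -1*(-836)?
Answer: 2205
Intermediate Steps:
B = 836
1369 + B = 1369 + 836 = 2205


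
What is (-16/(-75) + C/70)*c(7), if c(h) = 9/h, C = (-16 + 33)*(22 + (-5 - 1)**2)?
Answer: 22521/1225 ≈ 18.384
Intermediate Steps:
C = 986 (C = 17*(22 + (-6)**2) = 17*(22 + 36) = 17*58 = 986)
(-16/(-75) + C/70)*c(7) = (-16/(-75) + 986/70)*(9/7) = (-16*(-1/75) + 986*(1/70))*(9*(1/7)) = (16/75 + 493/35)*(9/7) = (7507/525)*(9/7) = 22521/1225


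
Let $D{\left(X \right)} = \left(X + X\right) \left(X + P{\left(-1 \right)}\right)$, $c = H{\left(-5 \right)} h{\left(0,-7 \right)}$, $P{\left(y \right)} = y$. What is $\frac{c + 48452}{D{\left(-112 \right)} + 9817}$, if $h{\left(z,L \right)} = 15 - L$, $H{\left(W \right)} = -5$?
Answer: $\frac{48342}{35129} \approx 1.3761$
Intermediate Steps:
$c = -110$ ($c = - 5 \left(15 - -7\right) = - 5 \left(15 + 7\right) = \left(-5\right) 22 = -110$)
$D{\left(X \right)} = 2 X \left(-1 + X\right)$ ($D{\left(X \right)} = \left(X + X\right) \left(X - 1\right) = 2 X \left(-1 + X\right)$)
$\frac{c + 48452}{D{\left(-112 \right)} + 9817} = \frac{-110 + 48452}{2 \left(-112\right) \left(-1 - 112\right) + 9817} = \frac{48342}{2 \left(-112\right) \left(-113\right) + 9817} = \frac{48342}{25312 + 9817} = \frac{48342}{35129}$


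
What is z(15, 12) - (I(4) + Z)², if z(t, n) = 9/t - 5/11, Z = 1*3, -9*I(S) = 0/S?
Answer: -487/55 ≈ -8.8545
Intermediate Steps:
I(S) = 0 (I(S) = -0/S = -⅑*0 = 0)
Z = 3
z(t, n) = -5/11 + 9/t (z(t, n) = 9/t - 5*1/11 = 9/t - 5/11 = -5/11 + 9/t)
z(15, 12) - (I(4) + Z)² = (-5/11 + 9/15) - (0 + 3)² = (-5/11 + 9*(1/15)) - 1*3² = (-5/11 + ⅗) - 1*9 = 8/55 - 9 = -487/55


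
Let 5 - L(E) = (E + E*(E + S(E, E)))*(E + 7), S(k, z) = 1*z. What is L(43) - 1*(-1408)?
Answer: -185637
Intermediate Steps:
S(k, z) = z
L(E) = 5 - (7 + E)*(E + 2*E**2) (L(E) = 5 - (E + E*(E + E))*(E + 7) = 5 - (E + E*(2*E))*(7 + E) = 5 - (E + 2*E**2)*(7 + E) = 5 - (7 + E)*(E + 2*E**2))
L(43) - 1*(-1408) = (5 - 15*43**2 - 7*43 - 2*43**3) - 1*(-1408) = (5 - 15*1849 - 301 - 2*79507) + 1408 = (5 - 27735 - 301 - 159014) + 1408 = -187045 + 1408 = -185637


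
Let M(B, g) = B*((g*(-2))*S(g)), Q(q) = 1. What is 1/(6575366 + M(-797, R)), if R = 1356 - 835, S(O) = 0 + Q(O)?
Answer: 1/7405840 ≈ 1.3503e-7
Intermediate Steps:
S(O) = 1 (S(O) = 0 + 1 = 1)
R = 521
M(B, g) = -2*B*g (M(B, g) = B*((g*(-2))*1) = B*(-2*g*1) = B*(-2*g) = -2*B*g)
1/(6575366 + M(-797, R)) = 1/(6575366 - 2*(-797)*521) = 1/(6575366 + 830474) = 1/7405840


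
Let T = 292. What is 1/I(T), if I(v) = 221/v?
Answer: 292/221 ≈ 1.3213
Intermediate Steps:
1/I(T) = 1/(221/292) = 292/221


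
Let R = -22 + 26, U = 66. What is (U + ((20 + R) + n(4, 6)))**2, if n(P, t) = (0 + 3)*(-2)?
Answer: 7056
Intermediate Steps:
R = 4
n(P, t) = -6 (n(P, t) = 3*(-2) = -6)
(U + ((20 + R) + n(4, 6)))**2 = (66 + ((20 + 4) - 6))**2 = (66 + (24 - 6))**2 = (66 + 18)**2 = 84**2 = 7056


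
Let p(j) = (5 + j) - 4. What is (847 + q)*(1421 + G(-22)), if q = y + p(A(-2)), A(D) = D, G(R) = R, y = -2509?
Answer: -2326537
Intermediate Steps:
p(j) = 1 + j
q = -2510 (q = -2509 + (1 - 2) = -2509 - 1 = -2510)
(847 + q)*(1421 + G(-22)) = (847 - 2510)*(1421 - 22) = -1663*1399 = -2326537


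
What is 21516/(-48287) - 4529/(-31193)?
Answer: -452456765/1506216391 ≈ -0.30039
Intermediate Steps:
21516/(-48287) - 4529/(-31193) = 21516*(-1/48287) - 4529*(-1/31193) = -21516/48287 + 4529/31193 = -452456765/1506216391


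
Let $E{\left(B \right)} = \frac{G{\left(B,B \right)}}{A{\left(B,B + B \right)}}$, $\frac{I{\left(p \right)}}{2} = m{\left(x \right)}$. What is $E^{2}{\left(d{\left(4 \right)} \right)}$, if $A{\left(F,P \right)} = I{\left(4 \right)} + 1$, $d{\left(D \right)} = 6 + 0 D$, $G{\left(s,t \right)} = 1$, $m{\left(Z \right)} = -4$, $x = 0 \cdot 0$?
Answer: $\frac{1}{49} \approx 0.020408$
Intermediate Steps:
$x = 0$
$I{\left(p \right)} = -8$ ($I{\left(p \right)} = 2 \left(-4\right) = -8$)
$d{\left(D \right)} = 6$ ($d{\left(D \right)} = 6 + 0 = 6$)
$A{\left(F,P \right)} = -7$ ($A{\left(F,P \right)} = -8 + 1 = -7$)
$E{\left(B \right)} = - \frac{1}{7}$ ($E{\left(B \right)} = 1 \frac{1}{-7} = 1 \left(- \frac{1}{7}\right) = - \frac{1}{7}$)
$E^{2}{\left(d{\left(4 \right)} \right)} = \left(- \frac{1}{7}\right)^{2} = \frac{1}{49}$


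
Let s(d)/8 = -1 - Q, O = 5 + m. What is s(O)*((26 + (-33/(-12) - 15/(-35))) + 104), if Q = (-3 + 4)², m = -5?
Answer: -14916/7 ≈ -2130.9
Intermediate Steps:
Q = 1 (Q = 1² = 1)
O = 0 (O = 5 - 5 = 0)
s(d) = -16 (s(d) = 8*(-1 - 1*1) = 8*(-1 - 1) = 8*(-2) = -16)
s(O)*((26 + (-33/(-12) - 15/(-35))) + 104) = -16*((26 + (-33/(-12) - 15/(-35))) + 104) = -16*((26 + (-33*(-1/12) - 15*(-1/35))) + 104) = -16*((26 + (11/4 + 3/7)) + 104) = -16*((26 + 89/28) + 104) = -16*(817/28 + 104) = -16*3729/28 = -14916/7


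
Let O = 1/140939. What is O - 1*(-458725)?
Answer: 64652242776/140939 ≈ 4.5873e+5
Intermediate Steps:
O = 1/140939 ≈ 7.0953e-6
O - 1*(-458725) = 1/140939 - 1*(-458725) = 1/140939 + 458725 = 64652242776/140939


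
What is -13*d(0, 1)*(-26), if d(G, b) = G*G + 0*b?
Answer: 0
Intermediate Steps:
d(G, b) = G² (d(G, b) = G² + 0 = G²)
-13*d(0, 1)*(-26) = -13*0²*(-26) = -13*0*(-26) = 0*(-26) = 0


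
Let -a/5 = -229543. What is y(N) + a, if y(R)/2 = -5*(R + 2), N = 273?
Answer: 1144965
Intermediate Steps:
y(R) = -20 - 10*R (y(R) = 2*(-5*(R + 2)) = 2*(-5*(2 + R)) = 2*(-10 - 5*R) = -20 - 10*R)
a = 1147715 (a = -5*(-229543) = 1147715)
y(N) + a = (-20 - 10*273) + 1147715 = (-20 - 2730) + 1147715 = -2750 + 1147715 = 1144965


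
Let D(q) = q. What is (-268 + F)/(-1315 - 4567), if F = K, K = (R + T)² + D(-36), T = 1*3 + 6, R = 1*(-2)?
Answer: 15/346 ≈ 0.043353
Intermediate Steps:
R = -2
T = 9 (T = 3 + 6 = 9)
K = 13 (K = (-2 + 9)² - 36 = 7² - 36 = 49 - 36 = 13)
F = 13
(-268 + F)/(-1315 - 4567) = (-268 + 13)/(-1315 - 4567) = -255/(-5882) = -255*(-1/5882) = 15/346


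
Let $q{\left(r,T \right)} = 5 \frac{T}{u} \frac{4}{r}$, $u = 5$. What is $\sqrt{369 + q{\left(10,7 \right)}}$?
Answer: $\frac{13 \sqrt{55}}{5} \approx 19.282$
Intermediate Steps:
$q{\left(r,T \right)} = \frac{4 T}{r}$ ($q{\left(r,T \right)} = 5 \frac{T}{5} \frac{4}{r} = T \frac{4}{r} = \frac{4 T}{r}$)
$\sqrt{369 + q{\left(10,7 \right)}} = \sqrt{369 + 4 \cdot 7 \cdot \frac{1}{10}} = \sqrt{369 + \frac{14}{5}} = \sqrt{\frac{1859}{5}} = \frac{13 \sqrt{55}}{5}$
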